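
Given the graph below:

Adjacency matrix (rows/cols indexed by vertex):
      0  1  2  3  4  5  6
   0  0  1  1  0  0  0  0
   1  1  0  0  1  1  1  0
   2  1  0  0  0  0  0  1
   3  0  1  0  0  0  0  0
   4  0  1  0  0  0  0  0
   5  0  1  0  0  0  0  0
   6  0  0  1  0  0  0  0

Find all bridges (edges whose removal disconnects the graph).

A bridge is an edge whose removal increases the number of connected components.
Bridges found: (0,1), (0,2), (1,3), (1,4), (1,5), (2,6)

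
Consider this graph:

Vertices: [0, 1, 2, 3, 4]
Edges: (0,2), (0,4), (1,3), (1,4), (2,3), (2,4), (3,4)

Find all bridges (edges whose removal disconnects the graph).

No bridges found. The graph is 2-edge-connected (no single edge removal disconnects it).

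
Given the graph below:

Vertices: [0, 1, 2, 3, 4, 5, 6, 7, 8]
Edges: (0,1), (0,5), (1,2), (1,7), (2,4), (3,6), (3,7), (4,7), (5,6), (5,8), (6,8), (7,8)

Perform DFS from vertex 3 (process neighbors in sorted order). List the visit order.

DFS from vertex 3 (neighbors processed in ascending order):
Visit order: 3, 6, 5, 0, 1, 2, 4, 7, 8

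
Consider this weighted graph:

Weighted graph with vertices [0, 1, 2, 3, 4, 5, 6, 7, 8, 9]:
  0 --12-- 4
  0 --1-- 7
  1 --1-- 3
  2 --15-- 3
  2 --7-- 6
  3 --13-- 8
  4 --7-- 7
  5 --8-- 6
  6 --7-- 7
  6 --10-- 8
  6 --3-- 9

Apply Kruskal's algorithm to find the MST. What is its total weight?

Applying Kruskal's algorithm (sort edges by weight, add if no cycle):
  Add (0,7) w=1
  Add (1,3) w=1
  Add (6,9) w=3
  Add (2,6) w=7
  Add (4,7) w=7
  Add (6,7) w=7
  Add (5,6) w=8
  Add (6,8) w=10
  Skip (0,4) w=12 (creates cycle)
  Add (3,8) w=13
  Skip (2,3) w=15 (creates cycle)
MST weight = 57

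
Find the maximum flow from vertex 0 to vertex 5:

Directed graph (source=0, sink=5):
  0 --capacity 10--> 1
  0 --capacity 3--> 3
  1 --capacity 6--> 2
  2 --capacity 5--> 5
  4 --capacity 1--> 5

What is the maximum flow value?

Computing max flow:
  Flow on (0->1): 5/10
  Flow on (1->2): 5/6
  Flow on (2->5): 5/5
Maximum flow = 5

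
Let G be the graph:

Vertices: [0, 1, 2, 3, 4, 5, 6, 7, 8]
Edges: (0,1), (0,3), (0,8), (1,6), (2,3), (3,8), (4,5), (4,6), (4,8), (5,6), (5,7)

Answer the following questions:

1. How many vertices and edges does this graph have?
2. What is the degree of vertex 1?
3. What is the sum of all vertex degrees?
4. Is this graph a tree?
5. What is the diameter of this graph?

Count: 9 vertices, 11 edges.
Vertex 1 has neighbors [0, 6], degree = 2.
Handshaking lemma: 2 * 11 = 22.
A tree on 9 vertices has 8 edges. This graph has 11 edges (3 extra). Not a tree.
Diameter (longest shortest path) = 5.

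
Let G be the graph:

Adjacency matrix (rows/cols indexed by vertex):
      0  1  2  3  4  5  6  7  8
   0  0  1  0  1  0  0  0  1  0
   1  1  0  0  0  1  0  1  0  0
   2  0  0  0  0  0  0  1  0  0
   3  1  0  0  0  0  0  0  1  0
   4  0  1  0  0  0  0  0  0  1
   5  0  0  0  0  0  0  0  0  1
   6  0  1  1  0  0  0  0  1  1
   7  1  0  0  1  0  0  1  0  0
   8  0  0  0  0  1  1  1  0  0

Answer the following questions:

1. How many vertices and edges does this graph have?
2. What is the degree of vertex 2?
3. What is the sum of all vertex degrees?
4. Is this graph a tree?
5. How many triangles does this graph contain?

Count: 9 vertices, 11 edges.
Vertex 2 has neighbors [6], degree = 1.
Handshaking lemma: 2 * 11 = 22.
A tree on 9 vertices has 8 edges. This graph has 11 edges (3 extra). Not a tree.
Number of triangles = 1.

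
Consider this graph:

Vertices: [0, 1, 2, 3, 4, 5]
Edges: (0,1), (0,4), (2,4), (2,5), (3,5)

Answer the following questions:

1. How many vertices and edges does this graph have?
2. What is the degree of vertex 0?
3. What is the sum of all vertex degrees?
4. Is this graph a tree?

Count: 6 vertices, 5 edges.
Vertex 0 has neighbors [1, 4], degree = 2.
Handshaking lemma: 2 * 5 = 10.
A graph is a tree iff it is connected and has exactly n-1 edges. This graph is connected (all 6 vertices in one component) and has 6-1 = 5 edges. It is a tree.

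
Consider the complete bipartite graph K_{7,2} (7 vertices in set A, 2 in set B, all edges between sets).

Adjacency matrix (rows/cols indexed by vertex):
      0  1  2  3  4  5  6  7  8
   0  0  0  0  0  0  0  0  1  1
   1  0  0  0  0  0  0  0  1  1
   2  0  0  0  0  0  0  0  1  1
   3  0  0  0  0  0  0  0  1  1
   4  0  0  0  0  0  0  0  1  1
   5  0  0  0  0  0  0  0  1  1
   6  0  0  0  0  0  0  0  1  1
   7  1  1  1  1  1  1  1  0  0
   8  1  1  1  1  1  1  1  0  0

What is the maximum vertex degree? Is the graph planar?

Set-A vertices have degree 2; set-B vertices have degree 7. Maximum degree = max(7,2) = 7.
min(7,2) <= 2, so K_{7,2} avoids a K_{3,3} subdivision and is planar.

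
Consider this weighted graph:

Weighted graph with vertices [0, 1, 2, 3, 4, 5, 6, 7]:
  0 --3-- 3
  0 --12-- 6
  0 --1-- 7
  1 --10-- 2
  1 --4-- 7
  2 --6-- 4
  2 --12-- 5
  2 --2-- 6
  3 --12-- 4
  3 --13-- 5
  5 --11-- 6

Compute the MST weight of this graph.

Applying Kruskal's algorithm (sort edges by weight, add if no cycle):
  Add (0,7) w=1
  Add (2,6) w=2
  Add (0,3) w=3
  Add (1,7) w=4
  Add (2,4) w=6
  Add (1,2) w=10
  Add (5,6) w=11
  Skip (0,6) w=12 (creates cycle)
  Skip (2,5) w=12 (creates cycle)
  Skip (3,4) w=12 (creates cycle)
  Skip (3,5) w=13 (creates cycle)
MST weight = 37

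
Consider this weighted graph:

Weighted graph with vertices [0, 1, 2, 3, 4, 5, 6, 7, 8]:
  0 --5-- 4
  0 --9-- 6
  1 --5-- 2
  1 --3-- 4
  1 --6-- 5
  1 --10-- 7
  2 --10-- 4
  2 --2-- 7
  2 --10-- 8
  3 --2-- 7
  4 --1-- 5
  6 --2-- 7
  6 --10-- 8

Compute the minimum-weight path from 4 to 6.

Using Dijkstra's algorithm from vertex 4:
Shortest path: 4 -> 1 -> 2 -> 7 -> 6
Total weight: 3 + 5 + 2 + 2 = 12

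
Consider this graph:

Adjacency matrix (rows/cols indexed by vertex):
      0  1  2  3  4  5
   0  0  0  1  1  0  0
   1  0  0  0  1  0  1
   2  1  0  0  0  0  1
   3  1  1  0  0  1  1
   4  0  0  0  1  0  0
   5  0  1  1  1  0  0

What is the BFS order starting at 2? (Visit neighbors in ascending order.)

BFS from vertex 2 (neighbors processed in ascending order):
Visit order: 2, 0, 5, 3, 1, 4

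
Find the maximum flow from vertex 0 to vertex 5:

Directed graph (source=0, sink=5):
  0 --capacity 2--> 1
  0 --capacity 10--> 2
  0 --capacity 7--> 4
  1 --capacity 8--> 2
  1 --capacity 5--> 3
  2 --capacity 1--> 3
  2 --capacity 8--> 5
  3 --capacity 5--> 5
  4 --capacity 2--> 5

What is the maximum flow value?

Computing max flow:
  Flow on (0->1): 2/2
  Flow on (0->2): 9/10
  Flow on (0->4): 2/7
  Flow on (1->3): 2/5
  Flow on (2->3): 1/1
  Flow on (2->5): 8/8
  Flow on (3->5): 3/5
  Flow on (4->5): 2/2
Maximum flow = 13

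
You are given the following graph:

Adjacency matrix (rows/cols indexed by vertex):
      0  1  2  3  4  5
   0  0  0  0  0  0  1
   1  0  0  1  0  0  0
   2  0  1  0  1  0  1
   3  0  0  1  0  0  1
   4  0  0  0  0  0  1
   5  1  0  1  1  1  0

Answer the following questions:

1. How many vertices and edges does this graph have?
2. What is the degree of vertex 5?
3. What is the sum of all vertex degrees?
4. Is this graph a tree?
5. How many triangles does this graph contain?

Count: 6 vertices, 6 edges.
Vertex 5 has neighbors [0, 2, 3, 4], degree = 4.
Handshaking lemma: 2 * 6 = 12.
A tree on 6 vertices has 5 edges. This graph has 6 edges (1 extra). Not a tree.
Number of triangles = 1.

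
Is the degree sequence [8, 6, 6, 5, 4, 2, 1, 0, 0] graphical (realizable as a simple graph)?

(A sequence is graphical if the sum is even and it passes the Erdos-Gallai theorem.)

Sum of degrees = 32. Sum is even but fails Erdos-Gallai. The sequence is NOT graphical.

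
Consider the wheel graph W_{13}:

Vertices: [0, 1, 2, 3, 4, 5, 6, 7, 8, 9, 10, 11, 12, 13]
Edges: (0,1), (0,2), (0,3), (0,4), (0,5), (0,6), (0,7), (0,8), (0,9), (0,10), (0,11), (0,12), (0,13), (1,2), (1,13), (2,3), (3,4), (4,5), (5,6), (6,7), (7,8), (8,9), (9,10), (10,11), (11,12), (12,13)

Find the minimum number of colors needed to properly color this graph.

W_{13} = C_{13} plus a hub adjacent to every cycle vertex.
The outer cycle needs 3 colors (odd cycle); the hub is adjacent to all of them so needs a fresh color.
Chromatic number = 3 + 1 = 4.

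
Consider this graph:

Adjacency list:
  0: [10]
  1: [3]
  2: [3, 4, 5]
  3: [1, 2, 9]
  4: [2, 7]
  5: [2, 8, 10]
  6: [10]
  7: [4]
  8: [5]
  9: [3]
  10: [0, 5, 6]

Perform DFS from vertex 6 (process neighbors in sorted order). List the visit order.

DFS from vertex 6 (neighbors processed in ascending order):
Visit order: 6, 10, 0, 5, 2, 3, 1, 9, 4, 7, 8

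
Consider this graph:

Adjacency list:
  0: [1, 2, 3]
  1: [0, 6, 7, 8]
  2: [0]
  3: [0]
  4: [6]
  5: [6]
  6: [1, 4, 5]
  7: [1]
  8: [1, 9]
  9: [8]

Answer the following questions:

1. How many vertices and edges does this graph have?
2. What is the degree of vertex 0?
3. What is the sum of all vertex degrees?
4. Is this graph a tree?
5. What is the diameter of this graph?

Count: 10 vertices, 9 edges.
Vertex 0 has neighbors [1, 2, 3], degree = 3.
Handshaking lemma: 2 * 9 = 18.
A graph is a tree iff it is connected and has exactly n-1 edges. This graph is connected (all 10 vertices in one component) and has 10-1 = 9 edges. It is a tree.
Diameter (longest shortest path) = 4.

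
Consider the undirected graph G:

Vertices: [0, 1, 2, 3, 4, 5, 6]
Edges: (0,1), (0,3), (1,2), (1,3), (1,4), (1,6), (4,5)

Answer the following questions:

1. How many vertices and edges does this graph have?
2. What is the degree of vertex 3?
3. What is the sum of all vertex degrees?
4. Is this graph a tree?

Count: 7 vertices, 7 edges.
Vertex 3 has neighbors [0, 1], degree = 2.
Handshaking lemma: 2 * 7 = 14.
A tree on 7 vertices has 6 edges. This graph has 7 edges (1 extra). Not a tree.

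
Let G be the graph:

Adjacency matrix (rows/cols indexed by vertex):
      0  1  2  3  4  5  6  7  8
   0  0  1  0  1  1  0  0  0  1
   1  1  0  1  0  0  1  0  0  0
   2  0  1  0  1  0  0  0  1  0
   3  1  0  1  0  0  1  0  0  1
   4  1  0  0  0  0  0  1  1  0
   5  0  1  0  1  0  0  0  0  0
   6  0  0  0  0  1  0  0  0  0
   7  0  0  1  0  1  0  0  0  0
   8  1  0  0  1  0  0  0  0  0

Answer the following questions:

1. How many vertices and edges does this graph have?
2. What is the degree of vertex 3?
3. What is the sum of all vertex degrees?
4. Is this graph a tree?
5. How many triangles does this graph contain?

Count: 9 vertices, 12 edges.
Vertex 3 has neighbors [0, 2, 5, 8], degree = 4.
Handshaking lemma: 2 * 12 = 24.
A tree on 9 vertices has 8 edges. This graph has 12 edges (4 extra). Not a tree.
Number of triangles = 1.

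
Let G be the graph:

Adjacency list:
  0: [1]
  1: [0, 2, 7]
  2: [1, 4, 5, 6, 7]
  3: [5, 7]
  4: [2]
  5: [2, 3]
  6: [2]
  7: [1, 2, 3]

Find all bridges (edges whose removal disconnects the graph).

A bridge is an edge whose removal increases the number of connected components.
Bridges found: (0,1), (2,4), (2,6)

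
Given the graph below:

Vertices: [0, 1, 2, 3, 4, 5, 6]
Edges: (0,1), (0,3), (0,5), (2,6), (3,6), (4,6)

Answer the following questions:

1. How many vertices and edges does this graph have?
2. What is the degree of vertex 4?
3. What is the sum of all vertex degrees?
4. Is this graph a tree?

Count: 7 vertices, 6 edges.
Vertex 4 has neighbors [6], degree = 1.
Handshaking lemma: 2 * 6 = 12.
A graph is a tree iff it is connected and has exactly n-1 edges. This graph is connected (all 7 vertices in one component) and has 7-1 = 6 edges. It is a tree.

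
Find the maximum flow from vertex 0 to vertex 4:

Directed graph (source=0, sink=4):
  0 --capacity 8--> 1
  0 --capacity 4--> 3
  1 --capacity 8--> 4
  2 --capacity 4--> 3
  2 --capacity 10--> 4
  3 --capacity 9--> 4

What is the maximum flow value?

Computing max flow:
  Flow on (0->1): 8/8
  Flow on (0->3): 4/4
  Flow on (1->4): 8/8
  Flow on (3->4): 4/9
Maximum flow = 12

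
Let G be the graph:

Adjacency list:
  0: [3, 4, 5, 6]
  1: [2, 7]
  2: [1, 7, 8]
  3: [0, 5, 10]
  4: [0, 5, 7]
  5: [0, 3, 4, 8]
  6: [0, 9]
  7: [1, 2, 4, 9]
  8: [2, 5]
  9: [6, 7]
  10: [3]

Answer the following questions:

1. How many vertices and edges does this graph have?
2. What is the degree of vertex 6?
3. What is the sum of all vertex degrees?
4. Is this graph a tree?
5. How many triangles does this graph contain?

Count: 11 vertices, 15 edges.
Vertex 6 has neighbors [0, 9], degree = 2.
Handshaking lemma: 2 * 15 = 30.
A tree on 11 vertices has 10 edges. This graph has 15 edges (5 extra). Not a tree.
Number of triangles = 3.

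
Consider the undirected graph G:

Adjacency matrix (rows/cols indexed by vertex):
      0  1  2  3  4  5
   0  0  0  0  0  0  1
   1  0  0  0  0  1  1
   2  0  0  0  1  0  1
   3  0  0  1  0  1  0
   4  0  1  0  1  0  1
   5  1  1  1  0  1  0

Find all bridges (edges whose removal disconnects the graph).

A bridge is an edge whose removal increases the number of connected components.
Bridges found: (0,5)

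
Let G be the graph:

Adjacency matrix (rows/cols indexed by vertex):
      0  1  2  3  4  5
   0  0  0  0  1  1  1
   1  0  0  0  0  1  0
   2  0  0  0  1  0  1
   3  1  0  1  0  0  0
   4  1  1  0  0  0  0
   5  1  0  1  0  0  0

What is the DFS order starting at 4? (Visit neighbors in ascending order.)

DFS from vertex 4 (neighbors processed in ascending order):
Visit order: 4, 0, 3, 2, 5, 1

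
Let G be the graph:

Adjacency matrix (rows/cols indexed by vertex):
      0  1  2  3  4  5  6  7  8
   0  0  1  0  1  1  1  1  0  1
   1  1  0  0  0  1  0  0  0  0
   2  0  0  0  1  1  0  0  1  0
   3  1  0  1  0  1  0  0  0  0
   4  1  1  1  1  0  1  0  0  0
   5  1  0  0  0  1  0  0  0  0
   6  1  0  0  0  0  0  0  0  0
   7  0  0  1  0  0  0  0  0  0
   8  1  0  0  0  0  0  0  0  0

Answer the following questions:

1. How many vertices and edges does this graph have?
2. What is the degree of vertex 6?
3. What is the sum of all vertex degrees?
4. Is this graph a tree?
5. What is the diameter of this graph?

Count: 9 vertices, 12 edges.
Vertex 6 has neighbors [0], degree = 1.
Handshaking lemma: 2 * 12 = 24.
A tree on 9 vertices has 8 edges. This graph has 12 edges (4 extra). Not a tree.
Diameter (longest shortest path) = 4.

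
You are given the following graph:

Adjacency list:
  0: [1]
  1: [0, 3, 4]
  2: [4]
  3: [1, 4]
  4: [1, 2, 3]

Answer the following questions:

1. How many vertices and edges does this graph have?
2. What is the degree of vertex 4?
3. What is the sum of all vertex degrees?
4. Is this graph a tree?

Count: 5 vertices, 5 edges.
Vertex 4 has neighbors [1, 2, 3], degree = 3.
Handshaking lemma: 2 * 5 = 10.
A tree on 5 vertices has 4 edges. This graph has 5 edges (1 extra). Not a tree.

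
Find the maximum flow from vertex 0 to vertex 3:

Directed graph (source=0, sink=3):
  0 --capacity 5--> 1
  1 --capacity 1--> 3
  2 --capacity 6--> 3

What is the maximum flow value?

Computing max flow:
  Flow on (0->1): 1/5
  Flow on (1->3): 1/1
Maximum flow = 1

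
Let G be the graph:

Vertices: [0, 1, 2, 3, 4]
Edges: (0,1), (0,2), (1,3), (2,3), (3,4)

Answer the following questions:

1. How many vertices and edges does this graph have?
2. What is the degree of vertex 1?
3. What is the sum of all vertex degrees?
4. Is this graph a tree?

Count: 5 vertices, 5 edges.
Vertex 1 has neighbors [0, 3], degree = 2.
Handshaking lemma: 2 * 5 = 10.
A tree on 5 vertices has 4 edges. This graph has 5 edges (1 extra). Not a tree.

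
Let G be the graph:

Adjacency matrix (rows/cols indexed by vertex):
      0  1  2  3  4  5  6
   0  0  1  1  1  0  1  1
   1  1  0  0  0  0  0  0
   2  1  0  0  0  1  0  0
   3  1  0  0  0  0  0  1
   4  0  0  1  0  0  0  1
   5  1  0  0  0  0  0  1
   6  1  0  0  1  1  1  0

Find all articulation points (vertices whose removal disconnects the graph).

An articulation point is a vertex whose removal disconnects the graph.
Articulation points: [0]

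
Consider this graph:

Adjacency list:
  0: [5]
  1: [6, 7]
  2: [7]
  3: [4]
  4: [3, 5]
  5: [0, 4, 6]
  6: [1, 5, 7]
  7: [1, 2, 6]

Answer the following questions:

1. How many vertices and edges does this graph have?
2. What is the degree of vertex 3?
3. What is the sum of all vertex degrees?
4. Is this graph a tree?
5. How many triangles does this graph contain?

Count: 8 vertices, 8 edges.
Vertex 3 has neighbors [4], degree = 1.
Handshaking lemma: 2 * 8 = 16.
A tree on 8 vertices has 7 edges. This graph has 8 edges (1 extra). Not a tree.
Number of triangles = 1.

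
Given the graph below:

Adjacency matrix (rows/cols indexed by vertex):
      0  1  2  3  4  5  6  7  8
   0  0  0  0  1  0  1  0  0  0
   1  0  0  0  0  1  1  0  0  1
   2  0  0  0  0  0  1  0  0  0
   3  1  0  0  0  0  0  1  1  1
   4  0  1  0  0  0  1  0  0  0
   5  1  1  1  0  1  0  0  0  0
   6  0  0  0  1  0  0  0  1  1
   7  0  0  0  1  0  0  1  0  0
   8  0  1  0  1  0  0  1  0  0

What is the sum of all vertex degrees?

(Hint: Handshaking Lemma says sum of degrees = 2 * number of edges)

Count edges: 12 edges.
By Handshaking Lemma: sum of degrees = 2 * 12 = 24.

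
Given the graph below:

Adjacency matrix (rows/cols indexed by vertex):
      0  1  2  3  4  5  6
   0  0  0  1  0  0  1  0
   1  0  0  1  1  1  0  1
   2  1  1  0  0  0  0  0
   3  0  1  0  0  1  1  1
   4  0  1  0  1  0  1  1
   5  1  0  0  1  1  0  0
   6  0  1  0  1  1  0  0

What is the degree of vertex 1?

Vertex 1 has neighbors [2, 3, 4, 6], so deg(1) = 4.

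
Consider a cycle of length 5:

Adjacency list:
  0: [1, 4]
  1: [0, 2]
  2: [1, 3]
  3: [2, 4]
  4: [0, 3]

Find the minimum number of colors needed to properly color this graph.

This is an odd cycle (C_5). Odd cycles are not bipartite (any 2-coloring forces two adjacent vertices to match), and 3 colors suffice.
Chromatic number = 3.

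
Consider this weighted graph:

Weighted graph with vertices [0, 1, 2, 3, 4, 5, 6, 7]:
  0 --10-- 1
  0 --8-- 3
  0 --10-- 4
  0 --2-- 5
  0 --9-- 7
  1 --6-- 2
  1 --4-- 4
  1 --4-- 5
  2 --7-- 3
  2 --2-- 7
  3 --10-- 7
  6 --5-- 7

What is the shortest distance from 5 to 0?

Using Dijkstra's algorithm from vertex 5:
Shortest path: 5 -> 0
Total weight: 2 = 2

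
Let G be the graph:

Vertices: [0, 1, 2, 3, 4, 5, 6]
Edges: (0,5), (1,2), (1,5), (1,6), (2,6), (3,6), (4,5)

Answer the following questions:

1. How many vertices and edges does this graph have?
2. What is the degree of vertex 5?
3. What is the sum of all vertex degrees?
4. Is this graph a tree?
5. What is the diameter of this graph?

Count: 7 vertices, 7 edges.
Vertex 5 has neighbors [0, 1, 4], degree = 3.
Handshaking lemma: 2 * 7 = 14.
A tree on 7 vertices has 6 edges. This graph has 7 edges (1 extra). Not a tree.
Diameter (longest shortest path) = 4.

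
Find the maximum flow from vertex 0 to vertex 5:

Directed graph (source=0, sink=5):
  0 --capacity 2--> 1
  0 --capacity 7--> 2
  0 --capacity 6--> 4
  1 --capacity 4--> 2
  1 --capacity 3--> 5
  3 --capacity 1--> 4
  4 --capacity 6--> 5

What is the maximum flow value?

Computing max flow:
  Flow on (0->1): 2/2
  Flow on (0->4): 6/6
  Flow on (1->5): 2/3
  Flow on (4->5): 6/6
Maximum flow = 8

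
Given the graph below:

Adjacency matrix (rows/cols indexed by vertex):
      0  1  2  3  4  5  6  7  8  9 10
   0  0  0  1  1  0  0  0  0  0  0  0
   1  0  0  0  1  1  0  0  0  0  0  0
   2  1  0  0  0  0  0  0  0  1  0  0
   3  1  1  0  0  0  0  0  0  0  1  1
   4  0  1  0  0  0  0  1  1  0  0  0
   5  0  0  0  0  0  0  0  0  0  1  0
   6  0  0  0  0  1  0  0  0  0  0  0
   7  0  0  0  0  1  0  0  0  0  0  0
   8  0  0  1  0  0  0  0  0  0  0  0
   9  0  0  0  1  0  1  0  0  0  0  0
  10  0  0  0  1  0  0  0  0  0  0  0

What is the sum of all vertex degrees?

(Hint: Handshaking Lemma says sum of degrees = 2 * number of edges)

Count edges: 10 edges.
By Handshaking Lemma: sum of degrees = 2 * 10 = 20.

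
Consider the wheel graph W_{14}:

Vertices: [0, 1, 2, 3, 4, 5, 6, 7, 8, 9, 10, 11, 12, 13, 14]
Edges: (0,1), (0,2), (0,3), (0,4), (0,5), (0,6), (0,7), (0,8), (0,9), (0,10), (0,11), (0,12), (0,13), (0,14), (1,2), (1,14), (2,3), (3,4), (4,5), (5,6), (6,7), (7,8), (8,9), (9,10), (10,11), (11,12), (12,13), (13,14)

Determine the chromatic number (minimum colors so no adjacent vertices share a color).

W_{14} = C_{14} plus a hub adjacent to every cycle vertex.
The outer cycle needs 2 colors (even cycle); the hub is adjacent to all of them so needs a fresh color.
Chromatic number = 2 + 1 = 3.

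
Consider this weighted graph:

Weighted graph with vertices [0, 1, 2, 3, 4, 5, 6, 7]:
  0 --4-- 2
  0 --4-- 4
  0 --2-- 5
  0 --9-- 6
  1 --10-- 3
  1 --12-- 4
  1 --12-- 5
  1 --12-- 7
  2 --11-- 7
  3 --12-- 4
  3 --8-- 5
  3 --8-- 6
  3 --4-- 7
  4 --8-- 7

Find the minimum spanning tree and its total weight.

Applying Kruskal's algorithm (sort edges by weight, add if no cycle):
  Add (0,5) w=2
  Add (0,4) w=4
  Add (0,2) w=4
  Add (3,7) w=4
  Add (3,5) w=8
  Add (3,6) w=8
  Skip (4,7) w=8 (creates cycle)
  Skip (0,6) w=9 (creates cycle)
  Add (1,3) w=10
  Skip (2,7) w=11 (creates cycle)
  Skip (1,7) w=12 (creates cycle)
  Skip (1,5) w=12 (creates cycle)
  Skip (1,4) w=12 (creates cycle)
  Skip (3,4) w=12 (creates cycle)
MST weight = 40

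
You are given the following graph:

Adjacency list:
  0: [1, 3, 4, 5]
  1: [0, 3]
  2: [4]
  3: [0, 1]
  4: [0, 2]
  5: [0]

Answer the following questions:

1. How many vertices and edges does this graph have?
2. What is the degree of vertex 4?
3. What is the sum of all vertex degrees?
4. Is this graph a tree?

Count: 6 vertices, 6 edges.
Vertex 4 has neighbors [0, 2], degree = 2.
Handshaking lemma: 2 * 6 = 12.
A tree on 6 vertices has 5 edges. This graph has 6 edges (1 extra). Not a tree.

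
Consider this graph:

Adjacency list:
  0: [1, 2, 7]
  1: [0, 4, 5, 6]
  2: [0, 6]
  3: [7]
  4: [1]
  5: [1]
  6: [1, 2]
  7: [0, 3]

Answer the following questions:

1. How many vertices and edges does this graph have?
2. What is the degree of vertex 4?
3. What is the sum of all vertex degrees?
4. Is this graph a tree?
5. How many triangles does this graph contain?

Count: 8 vertices, 8 edges.
Vertex 4 has neighbors [1], degree = 1.
Handshaking lemma: 2 * 8 = 16.
A tree on 8 vertices has 7 edges. This graph has 8 edges (1 extra). Not a tree.
Number of triangles = 0.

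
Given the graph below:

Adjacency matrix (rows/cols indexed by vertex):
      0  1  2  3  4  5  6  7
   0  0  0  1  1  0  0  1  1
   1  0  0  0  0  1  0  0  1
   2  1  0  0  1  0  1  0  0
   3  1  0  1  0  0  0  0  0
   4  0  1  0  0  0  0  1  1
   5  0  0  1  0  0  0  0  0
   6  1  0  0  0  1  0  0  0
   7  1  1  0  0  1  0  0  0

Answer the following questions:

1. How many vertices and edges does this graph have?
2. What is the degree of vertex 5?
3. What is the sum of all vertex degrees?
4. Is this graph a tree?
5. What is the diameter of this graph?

Count: 8 vertices, 10 edges.
Vertex 5 has neighbors [2], degree = 1.
Handshaking lemma: 2 * 10 = 20.
A tree on 8 vertices has 7 edges. This graph has 10 edges (3 extra). Not a tree.
Diameter (longest shortest path) = 4.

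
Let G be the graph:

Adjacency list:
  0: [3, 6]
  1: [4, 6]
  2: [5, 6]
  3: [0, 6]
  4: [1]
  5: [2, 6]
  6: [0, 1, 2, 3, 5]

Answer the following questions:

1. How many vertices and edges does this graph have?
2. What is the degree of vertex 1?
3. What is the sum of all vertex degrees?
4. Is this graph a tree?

Count: 7 vertices, 8 edges.
Vertex 1 has neighbors [4, 6], degree = 2.
Handshaking lemma: 2 * 8 = 16.
A tree on 7 vertices has 6 edges. This graph has 8 edges (2 extra). Not a tree.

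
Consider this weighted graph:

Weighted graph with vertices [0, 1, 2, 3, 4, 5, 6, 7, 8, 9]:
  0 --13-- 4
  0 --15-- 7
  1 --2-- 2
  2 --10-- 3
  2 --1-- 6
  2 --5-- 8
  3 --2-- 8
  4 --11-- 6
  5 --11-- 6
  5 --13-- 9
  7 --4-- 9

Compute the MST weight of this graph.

Applying Kruskal's algorithm (sort edges by weight, add if no cycle):
  Add (2,6) w=1
  Add (1,2) w=2
  Add (3,8) w=2
  Add (7,9) w=4
  Add (2,8) w=5
  Skip (2,3) w=10 (creates cycle)
  Add (4,6) w=11
  Add (5,6) w=11
  Add (0,4) w=13
  Add (5,9) w=13
  Skip (0,7) w=15 (creates cycle)
MST weight = 62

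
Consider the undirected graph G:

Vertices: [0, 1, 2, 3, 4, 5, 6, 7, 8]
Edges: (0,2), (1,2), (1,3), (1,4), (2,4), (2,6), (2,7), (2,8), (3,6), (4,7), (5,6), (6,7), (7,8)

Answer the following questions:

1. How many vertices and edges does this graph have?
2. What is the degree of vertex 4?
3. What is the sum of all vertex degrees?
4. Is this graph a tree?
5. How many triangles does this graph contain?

Count: 9 vertices, 13 edges.
Vertex 4 has neighbors [1, 2, 7], degree = 3.
Handshaking lemma: 2 * 13 = 26.
A tree on 9 vertices has 8 edges. This graph has 13 edges (5 extra). Not a tree.
Number of triangles = 4.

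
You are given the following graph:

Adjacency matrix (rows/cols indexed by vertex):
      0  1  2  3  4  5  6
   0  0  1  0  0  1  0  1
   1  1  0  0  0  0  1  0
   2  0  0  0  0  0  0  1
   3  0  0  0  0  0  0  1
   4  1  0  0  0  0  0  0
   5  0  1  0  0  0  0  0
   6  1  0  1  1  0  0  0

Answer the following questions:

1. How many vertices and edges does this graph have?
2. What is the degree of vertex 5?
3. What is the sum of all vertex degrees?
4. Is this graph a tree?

Count: 7 vertices, 6 edges.
Vertex 5 has neighbors [1], degree = 1.
Handshaking lemma: 2 * 6 = 12.
A graph is a tree iff it is connected and has exactly n-1 edges. This graph is connected (all 7 vertices in one component) and has 7-1 = 6 edges. It is a tree.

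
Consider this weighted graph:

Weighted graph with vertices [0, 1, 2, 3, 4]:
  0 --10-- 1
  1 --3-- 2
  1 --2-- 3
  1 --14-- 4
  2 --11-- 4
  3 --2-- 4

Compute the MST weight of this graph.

Applying Kruskal's algorithm (sort edges by weight, add if no cycle):
  Add (1,3) w=2
  Add (3,4) w=2
  Add (1,2) w=3
  Add (0,1) w=10
  Skip (2,4) w=11 (creates cycle)
  Skip (1,4) w=14 (creates cycle)
MST weight = 17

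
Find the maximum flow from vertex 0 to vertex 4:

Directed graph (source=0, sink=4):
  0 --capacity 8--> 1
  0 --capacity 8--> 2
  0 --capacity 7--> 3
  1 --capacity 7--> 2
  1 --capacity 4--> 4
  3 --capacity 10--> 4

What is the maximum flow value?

Computing max flow:
  Flow on (0->1): 4/8
  Flow on (0->3): 7/7
  Flow on (1->4): 4/4
  Flow on (3->4): 7/10
Maximum flow = 11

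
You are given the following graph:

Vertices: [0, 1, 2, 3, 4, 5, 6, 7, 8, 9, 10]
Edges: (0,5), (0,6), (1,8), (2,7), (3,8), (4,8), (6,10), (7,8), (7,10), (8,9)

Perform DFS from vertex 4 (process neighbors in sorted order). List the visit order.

DFS from vertex 4 (neighbors processed in ascending order):
Visit order: 4, 8, 1, 3, 7, 2, 10, 6, 0, 5, 9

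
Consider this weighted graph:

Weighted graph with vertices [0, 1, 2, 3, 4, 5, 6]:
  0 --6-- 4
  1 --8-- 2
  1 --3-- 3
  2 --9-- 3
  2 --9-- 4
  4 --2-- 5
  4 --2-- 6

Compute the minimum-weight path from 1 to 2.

Using Dijkstra's algorithm from vertex 1:
Shortest path: 1 -> 2
Total weight: 8 = 8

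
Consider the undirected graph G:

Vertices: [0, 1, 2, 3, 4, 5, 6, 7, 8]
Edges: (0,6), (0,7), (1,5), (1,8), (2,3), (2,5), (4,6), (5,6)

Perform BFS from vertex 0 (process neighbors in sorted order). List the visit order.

BFS from vertex 0 (neighbors processed in ascending order):
Visit order: 0, 6, 7, 4, 5, 1, 2, 8, 3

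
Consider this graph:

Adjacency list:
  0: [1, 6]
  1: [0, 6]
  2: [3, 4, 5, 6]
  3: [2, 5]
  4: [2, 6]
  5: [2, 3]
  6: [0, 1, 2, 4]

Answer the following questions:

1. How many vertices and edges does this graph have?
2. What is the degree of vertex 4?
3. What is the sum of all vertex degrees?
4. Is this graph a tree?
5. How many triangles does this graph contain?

Count: 7 vertices, 9 edges.
Vertex 4 has neighbors [2, 6], degree = 2.
Handshaking lemma: 2 * 9 = 18.
A tree on 7 vertices has 6 edges. This graph has 9 edges (3 extra). Not a tree.
Number of triangles = 3.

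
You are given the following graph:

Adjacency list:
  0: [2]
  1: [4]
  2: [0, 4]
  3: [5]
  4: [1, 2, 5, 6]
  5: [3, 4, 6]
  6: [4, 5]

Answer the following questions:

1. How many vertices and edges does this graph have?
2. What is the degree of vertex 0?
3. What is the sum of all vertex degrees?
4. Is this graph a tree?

Count: 7 vertices, 7 edges.
Vertex 0 has neighbors [2], degree = 1.
Handshaking lemma: 2 * 7 = 14.
A tree on 7 vertices has 6 edges. This graph has 7 edges (1 extra). Not a tree.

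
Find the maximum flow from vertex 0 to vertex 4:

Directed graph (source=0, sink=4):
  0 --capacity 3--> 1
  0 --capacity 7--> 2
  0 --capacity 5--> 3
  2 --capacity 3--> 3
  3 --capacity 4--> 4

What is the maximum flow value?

Computing max flow:
  Flow on (0->2): 3/7
  Flow on (0->3): 1/5
  Flow on (2->3): 3/3
  Flow on (3->4): 4/4
Maximum flow = 4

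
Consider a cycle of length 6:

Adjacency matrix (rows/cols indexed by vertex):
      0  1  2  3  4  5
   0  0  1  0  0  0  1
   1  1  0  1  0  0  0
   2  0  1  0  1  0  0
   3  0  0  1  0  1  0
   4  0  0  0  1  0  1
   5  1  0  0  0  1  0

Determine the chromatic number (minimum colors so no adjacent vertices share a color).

This is an even cycle (C_6). Even cycles are bipartite.
Chromatic number = 2.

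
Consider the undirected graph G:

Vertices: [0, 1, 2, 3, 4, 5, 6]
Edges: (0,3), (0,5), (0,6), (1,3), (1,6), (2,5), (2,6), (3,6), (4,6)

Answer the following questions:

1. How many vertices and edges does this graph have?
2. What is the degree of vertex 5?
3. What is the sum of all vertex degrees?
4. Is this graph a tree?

Count: 7 vertices, 9 edges.
Vertex 5 has neighbors [0, 2], degree = 2.
Handshaking lemma: 2 * 9 = 18.
A tree on 7 vertices has 6 edges. This graph has 9 edges (3 extra). Not a tree.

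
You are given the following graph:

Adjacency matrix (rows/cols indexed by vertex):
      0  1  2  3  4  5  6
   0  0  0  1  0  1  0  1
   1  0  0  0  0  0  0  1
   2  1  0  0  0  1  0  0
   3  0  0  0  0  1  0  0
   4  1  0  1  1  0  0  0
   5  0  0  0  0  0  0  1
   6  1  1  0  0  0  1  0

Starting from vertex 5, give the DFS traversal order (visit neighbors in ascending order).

DFS from vertex 5 (neighbors processed in ascending order):
Visit order: 5, 6, 0, 2, 4, 3, 1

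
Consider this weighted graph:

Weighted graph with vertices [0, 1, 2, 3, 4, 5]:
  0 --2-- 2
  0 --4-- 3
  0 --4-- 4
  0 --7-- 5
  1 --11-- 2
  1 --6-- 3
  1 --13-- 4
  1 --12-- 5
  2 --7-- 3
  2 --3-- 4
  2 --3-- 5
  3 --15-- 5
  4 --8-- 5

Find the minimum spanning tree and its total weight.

Applying Kruskal's algorithm (sort edges by weight, add if no cycle):
  Add (0,2) w=2
  Add (2,5) w=3
  Add (2,4) w=3
  Add (0,3) w=4
  Skip (0,4) w=4 (creates cycle)
  Add (1,3) w=6
  Skip (0,5) w=7 (creates cycle)
  Skip (2,3) w=7 (creates cycle)
  Skip (4,5) w=8 (creates cycle)
  Skip (1,2) w=11 (creates cycle)
  Skip (1,5) w=12 (creates cycle)
  Skip (1,4) w=13 (creates cycle)
  Skip (3,5) w=15 (creates cycle)
MST weight = 18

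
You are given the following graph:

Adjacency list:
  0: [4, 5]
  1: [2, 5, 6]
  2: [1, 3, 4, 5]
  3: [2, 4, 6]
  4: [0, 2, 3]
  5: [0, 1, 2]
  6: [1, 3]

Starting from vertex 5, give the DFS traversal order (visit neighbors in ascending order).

DFS from vertex 5 (neighbors processed in ascending order):
Visit order: 5, 0, 4, 2, 1, 6, 3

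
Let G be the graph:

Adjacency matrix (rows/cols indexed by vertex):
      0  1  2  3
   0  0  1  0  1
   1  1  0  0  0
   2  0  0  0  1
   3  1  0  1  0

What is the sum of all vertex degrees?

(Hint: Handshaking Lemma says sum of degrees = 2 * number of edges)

Count edges: 3 edges.
By Handshaking Lemma: sum of degrees = 2 * 3 = 6.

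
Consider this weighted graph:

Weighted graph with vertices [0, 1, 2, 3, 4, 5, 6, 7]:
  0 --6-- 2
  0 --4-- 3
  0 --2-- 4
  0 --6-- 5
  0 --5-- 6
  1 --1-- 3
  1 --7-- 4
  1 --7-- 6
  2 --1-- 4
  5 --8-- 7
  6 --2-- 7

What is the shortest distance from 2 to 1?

Using Dijkstra's algorithm from vertex 2:
Shortest path: 2 -> 4 -> 1
Total weight: 1 + 7 = 8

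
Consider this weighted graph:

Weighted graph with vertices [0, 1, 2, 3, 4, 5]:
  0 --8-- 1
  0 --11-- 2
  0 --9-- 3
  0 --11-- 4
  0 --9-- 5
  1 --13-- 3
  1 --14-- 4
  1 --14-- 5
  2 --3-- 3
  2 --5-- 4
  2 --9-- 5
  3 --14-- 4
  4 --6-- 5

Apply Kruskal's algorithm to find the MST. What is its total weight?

Applying Kruskal's algorithm (sort edges by weight, add if no cycle):
  Add (2,3) w=3
  Add (2,4) w=5
  Add (4,5) w=6
  Add (0,1) w=8
  Add (0,3) w=9
  Skip (0,5) w=9 (creates cycle)
  Skip (2,5) w=9 (creates cycle)
  Skip (0,4) w=11 (creates cycle)
  Skip (0,2) w=11 (creates cycle)
  Skip (1,3) w=13 (creates cycle)
  Skip (1,5) w=14 (creates cycle)
  Skip (1,4) w=14 (creates cycle)
  Skip (3,4) w=14 (creates cycle)
MST weight = 31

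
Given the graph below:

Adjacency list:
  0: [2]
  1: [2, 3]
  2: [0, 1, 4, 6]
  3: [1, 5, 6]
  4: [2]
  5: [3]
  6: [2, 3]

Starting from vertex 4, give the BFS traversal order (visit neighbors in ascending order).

BFS from vertex 4 (neighbors processed in ascending order):
Visit order: 4, 2, 0, 1, 6, 3, 5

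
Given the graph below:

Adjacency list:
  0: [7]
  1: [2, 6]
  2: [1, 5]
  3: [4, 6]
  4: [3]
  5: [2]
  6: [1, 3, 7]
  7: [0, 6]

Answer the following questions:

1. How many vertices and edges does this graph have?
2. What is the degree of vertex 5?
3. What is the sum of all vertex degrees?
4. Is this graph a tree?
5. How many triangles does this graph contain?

Count: 8 vertices, 7 edges.
Vertex 5 has neighbors [2], degree = 1.
Handshaking lemma: 2 * 7 = 14.
A graph is a tree iff it is connected and has exactly n-1 edges. This graph is connected (all 8 vertices in one component) and has 8-1 = 7 edges. It is a tree.
Number of triangles = 0.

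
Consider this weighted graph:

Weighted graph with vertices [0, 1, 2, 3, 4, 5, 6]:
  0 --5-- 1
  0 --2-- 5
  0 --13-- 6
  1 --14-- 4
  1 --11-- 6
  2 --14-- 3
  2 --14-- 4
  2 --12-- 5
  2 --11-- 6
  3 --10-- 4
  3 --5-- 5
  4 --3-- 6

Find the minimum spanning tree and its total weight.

Applying Kruskal's algorithm (sort edges by weight, add if no cycle):
  Add (0,5) w=2
  Add (4,6) w=3
  Add (0,1) w=5
  Add (3,5) w=5
  Add (3,4) w=10
  Skip (1,6) w=11 (creates cycle)
  Add (2,6) w=11
  Skip (2,5) w=12 (creates cycle)
  Skip (0,6) w=13 (creates cycle)
  Skip (1,4) w=14 (creates cycle)
  Skip (2,4) w=14 (creates cycle)
  Skip (2,3) w=14 (creates cycle)
MST weight = 36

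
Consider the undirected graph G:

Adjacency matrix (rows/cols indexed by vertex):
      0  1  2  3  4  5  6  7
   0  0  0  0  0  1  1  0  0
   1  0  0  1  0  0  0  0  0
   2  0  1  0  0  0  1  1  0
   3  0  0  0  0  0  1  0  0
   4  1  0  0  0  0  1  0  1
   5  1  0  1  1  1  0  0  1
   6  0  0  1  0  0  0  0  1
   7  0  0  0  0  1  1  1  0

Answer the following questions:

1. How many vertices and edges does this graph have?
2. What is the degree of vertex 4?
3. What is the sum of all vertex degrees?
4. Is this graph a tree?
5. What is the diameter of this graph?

Count: 8 vertices, 10 edges.
Vertex 4 has neighbors [0, 5, 7], degree = 3.
Handshaking lemma: 2 * 10 = 20.
A tree on 8 vertices has 7 edges. This graph has 10 edges (3 extra). Not a tree.
Diameter (longest shortest path) = 3.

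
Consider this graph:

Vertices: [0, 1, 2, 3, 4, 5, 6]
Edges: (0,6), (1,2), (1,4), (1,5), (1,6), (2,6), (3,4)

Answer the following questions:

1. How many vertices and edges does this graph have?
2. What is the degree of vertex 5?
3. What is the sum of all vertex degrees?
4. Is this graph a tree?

Count: 7 vertices, 7 edges.
Vertex 5 has neighbors [1], degree = 1.
Handshaking lemma: 2 * 7 = 14.
A tree on 7 vertices has 6 edges. This graph has 7 edges (1 extra). Not a tree.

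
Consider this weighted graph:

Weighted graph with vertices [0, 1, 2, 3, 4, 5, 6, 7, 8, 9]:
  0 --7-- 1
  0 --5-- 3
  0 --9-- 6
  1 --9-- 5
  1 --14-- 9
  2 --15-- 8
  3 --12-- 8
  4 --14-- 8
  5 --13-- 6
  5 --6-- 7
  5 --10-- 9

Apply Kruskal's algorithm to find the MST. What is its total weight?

Applying Kruskal's algorithm (sort edges by weight, add if no cycle):
  Add (0,3) w=5
  Add (5,7) w=6
  Add (0,1) w=7
  Add (0,6) w=9
  Add (1,5) w=9
  Add (5,9) w=10
  Add (3,8) w=12
  Skip (5,6) w=13 (creates cycle)
  Skip (1,9) w=14 (creates cycle)
  Add (4,8) w=14
  Add (2,8) w=15
MST weight = 87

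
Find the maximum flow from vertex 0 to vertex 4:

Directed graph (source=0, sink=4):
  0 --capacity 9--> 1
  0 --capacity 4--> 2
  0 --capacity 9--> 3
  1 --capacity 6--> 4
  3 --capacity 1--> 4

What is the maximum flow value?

Computing max flow:
  Flow on (0->1): 6/9
  Flow on (0->3): 1/9
  Flow on (1->4): 6/6
  Flow on (3->4): 1/1
Maximum flow = 7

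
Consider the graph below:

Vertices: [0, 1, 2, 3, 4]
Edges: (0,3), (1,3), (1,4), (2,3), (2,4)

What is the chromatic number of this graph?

The graph has a maximum clique of size 2 (lower bound on chromatic number).
A valid 2-coloring: {0: 1, 1: 1, 2: 1, 3: 0, 4: 0}.
Chromatic number = 2.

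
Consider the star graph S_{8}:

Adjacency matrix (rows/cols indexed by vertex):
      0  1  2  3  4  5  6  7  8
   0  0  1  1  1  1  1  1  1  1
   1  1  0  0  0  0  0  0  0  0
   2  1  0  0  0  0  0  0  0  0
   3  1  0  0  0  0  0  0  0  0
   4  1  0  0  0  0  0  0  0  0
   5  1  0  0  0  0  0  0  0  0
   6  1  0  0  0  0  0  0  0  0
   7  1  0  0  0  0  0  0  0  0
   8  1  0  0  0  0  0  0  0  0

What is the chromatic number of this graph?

S_{8} has one hub adjacent to 8 leaves; leaves are pairwise non-adjacent.
Color the hub 0 and every leaf 1.
Chromatic number = 2.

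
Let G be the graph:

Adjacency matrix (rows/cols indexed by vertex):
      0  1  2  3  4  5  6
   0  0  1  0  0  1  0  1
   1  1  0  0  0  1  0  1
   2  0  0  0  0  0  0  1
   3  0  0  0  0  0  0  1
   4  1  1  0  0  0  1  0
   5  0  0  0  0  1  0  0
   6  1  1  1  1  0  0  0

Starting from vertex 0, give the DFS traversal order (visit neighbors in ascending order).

DFS from vertex 0 (neighbors processed in ascending order):
Visit order: 0, 1, 4, 5, 6, 2, 3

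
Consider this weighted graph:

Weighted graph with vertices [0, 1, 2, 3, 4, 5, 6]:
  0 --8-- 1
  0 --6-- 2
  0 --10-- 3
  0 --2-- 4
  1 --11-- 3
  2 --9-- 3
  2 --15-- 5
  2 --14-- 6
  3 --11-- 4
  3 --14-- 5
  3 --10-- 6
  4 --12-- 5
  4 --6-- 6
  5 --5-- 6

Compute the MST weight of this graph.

Applying Kruskal's algorithm (sort edges by weight, add if no cycle):
  Add (0,4) w=2
  Add (5,6) w=5
  Add (0,2) w=6
  Add (4,6) w=6
  Add (0,1) w=8
  Add (2,3) w=9
  Skip (0,3) w=10 (creates cycle)
  Skip (3,6) w=10 (creates cycle)
  Skip (1,3) w=11 (creates cycle)
  Skip (3,4) w=11 (creates cycle)
  Skip (4,5) w=12 (creates cycle)
  Skip (2,6) w=14 (creates cycle)
  Skip (3,5) w=14 (creates cycle)
  Skip (2,5) w=15 (creates cycle)
MST weight = 36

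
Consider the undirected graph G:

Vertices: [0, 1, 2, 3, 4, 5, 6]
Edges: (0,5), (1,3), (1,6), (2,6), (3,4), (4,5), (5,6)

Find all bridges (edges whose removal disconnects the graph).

A bridge is an edge whose removal increases the number of connected components.
Bridges found: (0,5), (2,6)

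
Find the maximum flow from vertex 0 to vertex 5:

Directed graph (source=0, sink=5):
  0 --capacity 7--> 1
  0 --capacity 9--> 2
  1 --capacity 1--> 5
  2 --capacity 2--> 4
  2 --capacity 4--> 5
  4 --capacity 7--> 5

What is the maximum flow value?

Computing max flow:
  Flow on (0->1): 1/7
  Flow on (0->2): 6/9
  Flow on (1->5): 1/1
  Flow on (2->4): 2/2
  Flow on (2->5): 4/4
  Flow on (4->5): 2/7
Maximum flow = 7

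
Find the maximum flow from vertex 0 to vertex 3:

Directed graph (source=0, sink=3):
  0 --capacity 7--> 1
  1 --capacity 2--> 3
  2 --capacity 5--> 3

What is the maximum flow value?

Computing max flow:
  Flow on (0->1): 2/7
  Flow on (1->3): 2/2
Maximum flow = 2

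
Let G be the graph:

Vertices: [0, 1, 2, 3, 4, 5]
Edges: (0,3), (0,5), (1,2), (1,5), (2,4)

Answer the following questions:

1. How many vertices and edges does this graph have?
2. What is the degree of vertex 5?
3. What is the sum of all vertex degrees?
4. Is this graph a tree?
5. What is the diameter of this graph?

Count: 6 vertices, 5 edges.
Vertex 5 has neighbors [0, 1], degree = 2.
Handshaking lemma: 2 * 5 = 10.
A graph is a tree iff it is connected and has exactly n-1 edges. This graph is connected (all 6 vertices in one component) and has 6-1 = 5 edges. It is a tree.
Diameter (longest shortest path) = 5.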